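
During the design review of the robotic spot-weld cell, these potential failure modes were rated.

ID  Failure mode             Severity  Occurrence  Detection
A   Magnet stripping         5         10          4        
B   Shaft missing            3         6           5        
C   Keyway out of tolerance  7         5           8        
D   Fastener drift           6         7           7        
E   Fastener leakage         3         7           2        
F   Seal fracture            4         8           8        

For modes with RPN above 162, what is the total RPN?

1030

RPN = Severity × Occurrence × Detection:
  A: 5 × 10 × 4 = 200
  B: 3 × 6 × 5 = 90
  C: 7 × 5 × 8 = 280
  D: 6 × 7 × 7 = 294
  E: 3 × 7 × 2 = 42
  F: 4 × 8 × 8 = 256
RPN > 162: A (200), C (280), D (294), F (256).
Sum: 200 + 280 + 294 + 256 = 1030.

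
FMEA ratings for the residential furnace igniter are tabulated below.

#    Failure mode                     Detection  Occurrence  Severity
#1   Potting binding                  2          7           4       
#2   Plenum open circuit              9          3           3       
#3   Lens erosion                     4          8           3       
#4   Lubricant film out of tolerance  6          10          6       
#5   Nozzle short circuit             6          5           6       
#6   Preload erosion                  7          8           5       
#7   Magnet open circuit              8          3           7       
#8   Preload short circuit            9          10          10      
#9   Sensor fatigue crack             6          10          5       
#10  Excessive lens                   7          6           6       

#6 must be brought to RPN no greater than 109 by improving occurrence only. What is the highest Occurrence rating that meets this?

#6: S=5, O=8, D=7 → current RPN = 280.
Fixed product = 35. Need 35 × O ≤ 109, so O ≤ 109/35 = 3.11.
Maximum integer Occurrence rating = 3 (gives RPN 105; O=4 would give 140 > 109).

3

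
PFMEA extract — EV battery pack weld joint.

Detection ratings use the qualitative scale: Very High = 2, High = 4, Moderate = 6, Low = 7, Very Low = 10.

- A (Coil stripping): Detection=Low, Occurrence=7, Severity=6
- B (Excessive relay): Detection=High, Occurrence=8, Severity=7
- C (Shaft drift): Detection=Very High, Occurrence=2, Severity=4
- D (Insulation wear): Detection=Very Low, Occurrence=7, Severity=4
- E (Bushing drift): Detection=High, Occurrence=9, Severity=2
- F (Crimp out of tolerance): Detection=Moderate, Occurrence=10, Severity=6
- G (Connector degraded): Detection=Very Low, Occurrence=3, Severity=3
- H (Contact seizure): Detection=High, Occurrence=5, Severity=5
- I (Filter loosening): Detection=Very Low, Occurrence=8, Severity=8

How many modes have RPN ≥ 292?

3

RPN = Severity × Occurrence × Detection:
  A: 6 × 7 × 7 = 294
  B: 7 × 8 × 4 = 224
  C: 4 × 2 × 2 = 16
  D: 4 × 7 × 10 = 280
  E: 2 × 9 × 4 = 72
  F: 6 × 10 × 6 = 360
  G: 3 × 3 × 10 = 90
  H: 5 × 5 × 4 = 100
  I: 8 × 8 × 10 = 640
Modes with RPN ≥ 292: A (294), F (360), I (640) → 3.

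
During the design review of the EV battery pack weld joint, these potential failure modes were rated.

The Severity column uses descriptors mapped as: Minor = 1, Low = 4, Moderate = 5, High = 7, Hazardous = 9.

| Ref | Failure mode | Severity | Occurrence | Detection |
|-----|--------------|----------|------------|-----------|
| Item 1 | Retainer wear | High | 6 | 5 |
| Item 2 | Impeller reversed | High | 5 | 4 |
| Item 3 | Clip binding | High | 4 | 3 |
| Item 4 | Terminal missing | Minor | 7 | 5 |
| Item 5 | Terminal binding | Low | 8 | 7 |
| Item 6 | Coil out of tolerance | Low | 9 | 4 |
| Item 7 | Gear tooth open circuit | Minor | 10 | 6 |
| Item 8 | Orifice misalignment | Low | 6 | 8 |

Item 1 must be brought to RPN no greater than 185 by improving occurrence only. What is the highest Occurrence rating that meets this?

Item 1: S=7, O=6, D=5 → current RPN = 210.
Fixed product = 35. Need 35 × O ≤ 185, so O ≤ 185/35 = 5.29.
Maximum integer Occurrence rating = 5 (gives RPN 175; O=6 would give 210 > 185).

5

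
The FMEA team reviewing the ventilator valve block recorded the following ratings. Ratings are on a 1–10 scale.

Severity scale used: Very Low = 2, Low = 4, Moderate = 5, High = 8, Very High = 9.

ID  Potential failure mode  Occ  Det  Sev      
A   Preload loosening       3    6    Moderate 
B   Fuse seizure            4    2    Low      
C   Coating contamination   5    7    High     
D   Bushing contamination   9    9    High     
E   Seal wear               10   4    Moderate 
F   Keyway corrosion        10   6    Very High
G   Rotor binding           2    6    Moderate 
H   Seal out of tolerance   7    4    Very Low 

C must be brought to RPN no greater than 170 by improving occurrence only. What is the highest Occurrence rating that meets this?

C: S=8, O=5, D=7 → current RPN = 280.
Fixed product = 56. Need 56 × O ≤ 170, so O ≤ 170/56 = 3.04.
Maximum integer Occurrence rating = 3 (gives RPN 168; O=4 would give 224 > 170).

3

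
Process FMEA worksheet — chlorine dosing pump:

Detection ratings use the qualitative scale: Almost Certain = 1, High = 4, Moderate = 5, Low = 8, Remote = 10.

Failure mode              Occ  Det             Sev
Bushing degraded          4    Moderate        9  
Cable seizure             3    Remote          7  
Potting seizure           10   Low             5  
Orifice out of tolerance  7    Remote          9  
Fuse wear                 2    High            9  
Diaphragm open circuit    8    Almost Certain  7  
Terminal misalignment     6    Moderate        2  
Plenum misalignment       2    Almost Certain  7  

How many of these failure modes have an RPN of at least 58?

6

RPN = Severity × Occurrence × Detection:
  Bushing degraded: 9 × 4 × 5 = 180
  Cable seizure: 7 × 3 × 10 = 210
  Potting seizure: 5 × 10 × 8 = 400
  Orifice out of tolerance: 9 × 7 × 10 = 630
  Fuse wear: 9 × 2 × 4 = 72
  Diaphragm open circuit: 7 × 8 × 1 = 56
  Terminal misalignment: 2 × 6 × 5 = 60
  Plenum misalignment: 7 × 2 × 1 = 14
Modes with RPN ≥ 58: Bushing degraded (180), Cable seizure (210), Potting seizure (400), Orifice out of tolerance (630), Fuse wear (72), Terminal misalignment (60) → 6.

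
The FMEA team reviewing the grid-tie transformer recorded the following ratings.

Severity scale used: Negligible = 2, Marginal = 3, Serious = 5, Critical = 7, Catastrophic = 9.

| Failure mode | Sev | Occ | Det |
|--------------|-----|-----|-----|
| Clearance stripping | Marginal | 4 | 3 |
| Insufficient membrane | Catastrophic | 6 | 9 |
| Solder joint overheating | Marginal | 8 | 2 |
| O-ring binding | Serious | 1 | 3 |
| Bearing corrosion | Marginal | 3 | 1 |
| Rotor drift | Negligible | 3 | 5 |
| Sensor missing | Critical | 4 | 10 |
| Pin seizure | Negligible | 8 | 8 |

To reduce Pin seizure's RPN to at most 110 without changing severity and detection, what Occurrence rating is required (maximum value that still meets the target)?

6

Pin seizure: S=2, O=8, D=8 → current RPN = 128.
Fixed product = 16. Need 16 × O ≤ 110, so O ≤ 110/16 = 6.88.
Maximum integer Occurrence rating = 6 (gives RPN 96; O=7 would give 112 > 110).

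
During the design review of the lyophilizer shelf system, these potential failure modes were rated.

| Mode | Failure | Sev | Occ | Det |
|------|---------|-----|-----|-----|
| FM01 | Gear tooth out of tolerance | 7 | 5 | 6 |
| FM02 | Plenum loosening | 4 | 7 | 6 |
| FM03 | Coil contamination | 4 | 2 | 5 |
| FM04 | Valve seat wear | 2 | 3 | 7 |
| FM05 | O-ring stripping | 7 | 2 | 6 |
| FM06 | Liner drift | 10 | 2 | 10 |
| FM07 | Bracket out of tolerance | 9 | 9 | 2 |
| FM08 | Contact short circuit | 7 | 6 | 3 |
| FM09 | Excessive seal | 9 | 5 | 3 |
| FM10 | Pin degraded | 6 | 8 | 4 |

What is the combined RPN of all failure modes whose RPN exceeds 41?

1319

RPN = Severity × Occurrence × Detection:
  FM01: 7 × 5 × 6 = 210
  FM02: 4 × 7 × 6 = 168
  FM03: 4 × 2 × 5 = 40
  FM04: 2 × 3 × 7 = 42
  FM05: 7 × 2 × 6 = 84
  FM06: 10 × 2 × 10 = 200
  FM07: 9 × 9 × 2 = 162
  FM08: 7 × 6 × 3 = 126
  FM09: 9 × 5 × 3 = 135
  FM10: 6 × 8 × 4 = 192
RPN > 41: FM01 (210), FM02 (168), FM04 (42), FM05 (84), FM06 (200), FM07 (162), FM08 (126), FM09 (135), FM10 (192).
Sum: 210 + 168 + 42 + 84 + 200 + 162 + 126 + 135 + 192 = 1319.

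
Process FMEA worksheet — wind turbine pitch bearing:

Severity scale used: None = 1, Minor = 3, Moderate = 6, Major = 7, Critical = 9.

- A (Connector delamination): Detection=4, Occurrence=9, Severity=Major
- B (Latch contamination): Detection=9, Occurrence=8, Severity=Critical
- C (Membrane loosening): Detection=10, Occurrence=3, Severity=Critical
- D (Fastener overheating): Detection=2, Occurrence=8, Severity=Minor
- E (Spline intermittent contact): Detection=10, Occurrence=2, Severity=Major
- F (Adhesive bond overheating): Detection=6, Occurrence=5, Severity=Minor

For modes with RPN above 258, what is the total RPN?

918

RPN = Severity × Occurrence × Detection:
  A: 7 × 9 × 4 = 252
  B: 9 × 8 × 9 = 648
  C: 9 × 3 × 10 = 270
  D: 3 × 8 × 2 = 48
  E: 7 × 2 × 10 = 140
  F: 3 × 5 × 6 = 90
RPN > 258: B (648), C (270).
Sum: 648 + 270 = 918.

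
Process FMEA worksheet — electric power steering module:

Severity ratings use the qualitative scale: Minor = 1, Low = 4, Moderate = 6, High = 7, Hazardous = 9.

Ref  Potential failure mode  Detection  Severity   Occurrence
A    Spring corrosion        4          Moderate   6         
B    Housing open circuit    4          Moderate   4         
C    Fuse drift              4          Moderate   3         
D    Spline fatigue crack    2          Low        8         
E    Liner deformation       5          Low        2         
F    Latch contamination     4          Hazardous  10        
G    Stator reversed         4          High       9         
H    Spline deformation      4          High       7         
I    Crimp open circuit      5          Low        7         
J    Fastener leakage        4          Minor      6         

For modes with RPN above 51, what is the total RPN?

1324

RPN = Severity × Occurrence × Detection:
  A: 6 × 6 × 4 = 144
  B: 6 × 4 × 4 = 96
  C: 6 × 3 × 4 = 72
  D: 4 × 8 × 2 = 64
  E: 4 × 2 × 5 = 40
  F: 9 × 10 × 4 = 360
  G: 7 × 9 × 4 = 252
  H: 7 × 7 × 4 = 196
  I: 4 × 7 × 5 = 140
  J: 1 × 6 × 4 = 24
RPN > 51: A (144), B (96), C (72), D (64), F (360), G (252), H (196), I (140).
Sum: 144 + 96 + 72 + 64 + 360 + 252 + 196 + 140 = 1324.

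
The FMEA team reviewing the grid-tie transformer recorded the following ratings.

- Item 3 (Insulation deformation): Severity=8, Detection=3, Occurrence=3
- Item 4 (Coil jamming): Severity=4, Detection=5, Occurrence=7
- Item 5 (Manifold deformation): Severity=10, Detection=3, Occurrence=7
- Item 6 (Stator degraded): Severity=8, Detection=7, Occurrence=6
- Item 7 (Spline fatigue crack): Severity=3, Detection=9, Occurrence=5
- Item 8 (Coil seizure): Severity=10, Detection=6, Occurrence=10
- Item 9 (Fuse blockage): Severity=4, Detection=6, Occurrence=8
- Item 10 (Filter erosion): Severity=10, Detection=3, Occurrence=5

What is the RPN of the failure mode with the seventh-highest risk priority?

135

RPN = Severity × Occurrence × Detection:
  Item 3: 8 × 3 × 3 = 72
  Item 4: 4 × 7 × 5 = 140
  Item 5: 10 × 7 × 3 = 210
  Item 6: 8 × 6 × 7 = 336
  Item 7: 3 × 5 × 9 = 135
  Item 8: 10 × 10 × 6 = 600
  Item 9: 4 × 8 × 6 = 192
  Item 10: 10 × 5 × 3 = 150
Sorted descending: 600, 336, 210, 192, 150, 140, 135, 72.
The seventh-highest RPN is 135 (Item 7).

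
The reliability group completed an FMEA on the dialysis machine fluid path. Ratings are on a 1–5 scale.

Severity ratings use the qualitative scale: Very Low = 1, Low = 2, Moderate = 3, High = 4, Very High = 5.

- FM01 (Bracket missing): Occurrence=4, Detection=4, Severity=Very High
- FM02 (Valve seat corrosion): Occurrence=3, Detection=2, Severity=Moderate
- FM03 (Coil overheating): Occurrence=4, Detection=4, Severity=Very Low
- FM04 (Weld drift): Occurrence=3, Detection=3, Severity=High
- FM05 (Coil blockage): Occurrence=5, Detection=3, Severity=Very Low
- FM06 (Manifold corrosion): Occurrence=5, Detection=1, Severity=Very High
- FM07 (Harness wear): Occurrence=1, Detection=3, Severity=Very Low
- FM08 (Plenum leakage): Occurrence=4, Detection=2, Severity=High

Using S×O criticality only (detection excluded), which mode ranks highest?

FM06

Criticality = Severity × Occurrence:
  FM01: 5 × 4 = 20
  FM02: 3 × 3 = 9
  FM03: 1 × 4 = 4
  FM04: 4 × 3 = 12
  FM05: 1 × 5 = 5
  FM06: 5 × 5 = 25
  FM07: 1 × 1 = 1
  FM08: 4 × 4 = 16
Highest criticality is 25 → FM06.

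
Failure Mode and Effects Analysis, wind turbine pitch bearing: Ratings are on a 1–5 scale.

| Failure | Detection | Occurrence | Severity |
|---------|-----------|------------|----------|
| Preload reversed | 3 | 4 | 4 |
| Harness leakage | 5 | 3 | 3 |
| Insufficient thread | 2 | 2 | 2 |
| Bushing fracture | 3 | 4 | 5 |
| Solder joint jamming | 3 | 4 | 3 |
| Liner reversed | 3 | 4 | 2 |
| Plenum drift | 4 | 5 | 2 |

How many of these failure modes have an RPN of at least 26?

RPN = Severity × Occurrence × Detection:
  Preload reversed: 4 × 4 × 3 = 48
  Harness leakage: 3 × 3 × 5 = 45
  Insufficient thread: 2 × 2 × 2 = 8
  Bushing fracture: 5 × 4 × 3 = 60
  Solder joint jamming: 3 × 4 × 3 = 36
  Liner reversed: 2 × 4 × 3 = 24
  Plenum drift: 2 × 5 × 4 = 40
Modes with RPN ≥ 26: Preload reversed (48), Harness leakage (45), Bushing fracture (60), Solder joint jamming (36), Plenum drift (40) → 5.

5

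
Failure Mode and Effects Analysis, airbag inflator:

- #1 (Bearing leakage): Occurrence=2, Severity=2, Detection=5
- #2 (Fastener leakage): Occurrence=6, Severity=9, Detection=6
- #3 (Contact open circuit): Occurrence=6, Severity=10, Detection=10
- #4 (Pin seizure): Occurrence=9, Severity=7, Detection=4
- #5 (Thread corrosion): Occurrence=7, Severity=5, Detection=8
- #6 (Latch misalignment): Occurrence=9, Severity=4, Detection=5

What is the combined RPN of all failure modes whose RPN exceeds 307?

924

RPN = Severity × Occurrence × Detection:
  #1: 2 × 2 × 5 = 20
  #2: 9 × 6 × 6 = 324
  #3: 10 × 6 × 10 = 600
  #4: 7 × 9 × 4 = 252
  #5: 5 × 7 × 8 = 280
  #6: 4 × 9 × 5 = 180
RPN > 307: #2 (324), #3 (600).
Sum: 324 + 600 = 924.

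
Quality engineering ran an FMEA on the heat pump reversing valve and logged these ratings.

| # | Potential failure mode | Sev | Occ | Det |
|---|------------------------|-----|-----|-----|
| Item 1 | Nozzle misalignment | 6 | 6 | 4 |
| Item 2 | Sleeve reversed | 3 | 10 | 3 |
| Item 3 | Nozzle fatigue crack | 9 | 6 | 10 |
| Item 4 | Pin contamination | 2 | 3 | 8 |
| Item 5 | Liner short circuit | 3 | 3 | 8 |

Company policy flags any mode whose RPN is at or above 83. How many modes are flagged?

3

RPN = Severity × Occurrence × Detection:
  Item 1: 6 × 6 × 4 = 144
  Item 2: 3 × 10 × 3 = 90
  Item 3: 9 × 6 × 10 = 540
  Item 4: 2 × 3 × 8 = 48
  Item 5: 3 × 3 × 8 = 72
Modes with RPN ≥ 83: Item 1 (144), Item 2 (90), Item 3 (540) → 3.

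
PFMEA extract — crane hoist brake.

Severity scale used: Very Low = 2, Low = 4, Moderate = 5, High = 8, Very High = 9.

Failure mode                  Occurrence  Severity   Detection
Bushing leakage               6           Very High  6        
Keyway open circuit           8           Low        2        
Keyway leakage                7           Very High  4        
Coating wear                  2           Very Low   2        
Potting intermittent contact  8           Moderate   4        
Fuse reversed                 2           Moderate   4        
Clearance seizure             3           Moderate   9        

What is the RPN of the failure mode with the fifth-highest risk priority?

64

RPN = Severity × Occurrence × Detection:
  Bushing leakage: 9 × 6 × 6 = 324
  Keyway open circuit: 4 × 8 × 2 = 64
  Keyway leakage: 9 × 7 × 4 = 252
  Coating wear: 2 × 2 × 2 = 8
  Potting intermittent contact: 5 × 8 × 4 = 160
  Fuse reversed: 5 × 2 × 4 = 40
  Clearance seizure: 5 × 3 × 9 = 135
Sorted descending: 324, 252, 160, 135, 64, 40, 8.
The fifth-highest RPN is 64 (Keyway open circuit).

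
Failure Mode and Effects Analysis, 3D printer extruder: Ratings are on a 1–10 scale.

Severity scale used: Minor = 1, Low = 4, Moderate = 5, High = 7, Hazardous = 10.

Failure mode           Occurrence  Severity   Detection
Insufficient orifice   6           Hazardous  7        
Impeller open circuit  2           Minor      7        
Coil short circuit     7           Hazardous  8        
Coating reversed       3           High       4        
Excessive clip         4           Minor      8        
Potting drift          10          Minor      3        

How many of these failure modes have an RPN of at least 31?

4

RPN = Severity × Occurrence × Detection:
  Insufficient orifice: 10 × 6 × 7 = 420
  Impeller open circuit: 1 × 2 × 7 = 14
  Coil short circuit: 10 × 7 × 8 = 560
  Coating reversed: 7 × 3 × 4 = 84
  Excessive clip: 1 × 4 × 8 = 32
  Potting drift: 1 × 10 × 3 = 30
Modes with RPN ≥ 31: Insufficient orifice (420), Coil short circuit (560), Coating reversed (84), Excessive clip (32) → 4.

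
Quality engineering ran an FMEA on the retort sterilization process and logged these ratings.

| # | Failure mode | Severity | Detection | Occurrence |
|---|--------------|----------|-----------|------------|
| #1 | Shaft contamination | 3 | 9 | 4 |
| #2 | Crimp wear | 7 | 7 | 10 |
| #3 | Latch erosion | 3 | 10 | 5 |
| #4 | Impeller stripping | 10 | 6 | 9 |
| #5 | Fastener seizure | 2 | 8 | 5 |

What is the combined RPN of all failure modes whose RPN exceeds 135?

RPN = Severity × Occurrence × Detection:
  #1: 3 × 4 × 9 = 108
  #2: 7 × 10 × 7 = 490
  #3: 3 × 5 × 10 = 150
  #4: 10 × 9 × 6 = 540
  #5: 2 × 5 × 8 = 80
RPN > 135: #2 (490), #3 (150), #4 (540).
Sum: 490 + 150 + 540 = 1180.

1180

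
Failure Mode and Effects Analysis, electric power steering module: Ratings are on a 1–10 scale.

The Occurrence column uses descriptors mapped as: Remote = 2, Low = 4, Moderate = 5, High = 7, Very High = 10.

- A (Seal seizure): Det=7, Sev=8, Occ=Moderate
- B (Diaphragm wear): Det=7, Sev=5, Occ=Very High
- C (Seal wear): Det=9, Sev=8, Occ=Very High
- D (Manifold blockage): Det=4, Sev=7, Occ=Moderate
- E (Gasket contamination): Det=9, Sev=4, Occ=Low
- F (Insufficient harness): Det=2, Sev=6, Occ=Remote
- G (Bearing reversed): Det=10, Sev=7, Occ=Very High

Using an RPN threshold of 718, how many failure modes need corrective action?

RPN = Severity × Occurrence × Detection:
  A: 8 × 5 × 7 = 280
  B: 5 × 10 × 7 = 350
  C: 8 × 10 × 9 = 720
  D: 7 × 5 × 4 = 140
  E: 4 × 4 × 9 = 144
  F: 6 × 2 × 2 = 24
  G: 7 × 10 × 10 = 700
Modes with RPN ≥ 718: C (720) → 1.

1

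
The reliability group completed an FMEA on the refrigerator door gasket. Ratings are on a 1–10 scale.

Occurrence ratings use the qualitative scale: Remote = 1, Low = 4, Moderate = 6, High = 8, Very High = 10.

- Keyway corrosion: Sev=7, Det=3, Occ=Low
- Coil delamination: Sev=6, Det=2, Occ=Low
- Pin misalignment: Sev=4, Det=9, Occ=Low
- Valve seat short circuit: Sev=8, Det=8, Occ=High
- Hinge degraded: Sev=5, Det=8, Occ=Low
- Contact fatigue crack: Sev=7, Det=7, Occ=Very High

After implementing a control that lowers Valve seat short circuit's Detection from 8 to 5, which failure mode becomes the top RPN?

RPN = Severity × Occurrence × Detection:
  Keyway corrosion: 7 × 4 × 3 = 84
  Coil delamination: 6 × 4 × 2 = 48
  Pin misalignment: 4 × 4 × 9 = 144
  Valve seat short circuit: 8 × 8 × 8 = 512
  Hinge degraded: 5 × 4 × 8 = 160
  Contact fatigue crack: 7 × 10 × 7 = 490
After action: Valve seat short circuit → 8 × 8 × 5 = 320.
Revised RPNs: Contact fatigue crack=490, Valve seat short circuit=320, Hinge degraded=160, Pin misalignment=144, Keyway corrosion=84, Coil delamination=48.
Highest is now Contact fatigue crack (490).

Contact fatigue crack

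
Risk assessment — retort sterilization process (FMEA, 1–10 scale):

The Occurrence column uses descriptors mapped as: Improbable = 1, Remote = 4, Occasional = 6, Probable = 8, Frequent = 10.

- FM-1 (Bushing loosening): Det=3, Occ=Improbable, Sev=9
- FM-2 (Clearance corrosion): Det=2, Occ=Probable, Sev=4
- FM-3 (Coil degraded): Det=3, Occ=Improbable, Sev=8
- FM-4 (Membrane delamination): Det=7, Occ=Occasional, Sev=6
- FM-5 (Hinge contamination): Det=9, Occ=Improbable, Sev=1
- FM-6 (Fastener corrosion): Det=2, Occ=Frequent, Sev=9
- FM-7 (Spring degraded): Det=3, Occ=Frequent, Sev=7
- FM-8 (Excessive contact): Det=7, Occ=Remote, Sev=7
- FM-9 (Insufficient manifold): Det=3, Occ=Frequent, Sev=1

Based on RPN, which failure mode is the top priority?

RPN = Severity × Occurrence × Detection:
  FM-1: 9 × 1 × 3 = 27
  FM-2: 4 × 8 × 2 = 64
  FM-3: 8 × 1 × 3 = 24
  FM-4: 6 × 6 × 7 = 252
  FM-5: 1 × 1 × 9 = 9
  FM-6: 9 × 10 × 2 = 180
  FM-7: 7 × 10 × 3 = 210
  FM-8: 7 × 4 × 7 = 196
  FM-9: 1 × 10 × 3 = 30
Highest RPN is 252 → FM-4.

FM-4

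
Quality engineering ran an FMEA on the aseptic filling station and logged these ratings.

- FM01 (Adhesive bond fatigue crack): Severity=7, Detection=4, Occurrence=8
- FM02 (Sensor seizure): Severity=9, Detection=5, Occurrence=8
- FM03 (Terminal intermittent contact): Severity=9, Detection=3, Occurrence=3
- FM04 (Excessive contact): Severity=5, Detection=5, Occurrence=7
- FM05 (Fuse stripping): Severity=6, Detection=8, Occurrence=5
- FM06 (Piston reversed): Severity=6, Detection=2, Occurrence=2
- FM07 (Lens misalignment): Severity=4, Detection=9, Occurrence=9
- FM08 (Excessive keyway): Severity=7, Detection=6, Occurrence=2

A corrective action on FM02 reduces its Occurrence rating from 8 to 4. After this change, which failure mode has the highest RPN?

FM07

RPN = Severity × Occurrence × Detection:
  FM01: 7 × 8 × 4 = 224
  FM02: 9 × 8 × 5 = 360
  FM03: 9 × 3 × 3 = 81
  FM04: 5 × 7 × 5 = 175
  FM05: 6 × 5 × 8 = 240
  FM06: 6 × 2 × 2 = 24
  FM07: 4 × 9 × 9 = 324
  FM08: 7 × 2 × 6 = 84
After action: FM02 → 9 × 4 × 5 = 180.
Revised RPNs: FM07=324, FM05=240, FM01=224, FM02=180, FM04=175, FM08=84, FM03=81, FM06=24.
Highest is now FM07 (324).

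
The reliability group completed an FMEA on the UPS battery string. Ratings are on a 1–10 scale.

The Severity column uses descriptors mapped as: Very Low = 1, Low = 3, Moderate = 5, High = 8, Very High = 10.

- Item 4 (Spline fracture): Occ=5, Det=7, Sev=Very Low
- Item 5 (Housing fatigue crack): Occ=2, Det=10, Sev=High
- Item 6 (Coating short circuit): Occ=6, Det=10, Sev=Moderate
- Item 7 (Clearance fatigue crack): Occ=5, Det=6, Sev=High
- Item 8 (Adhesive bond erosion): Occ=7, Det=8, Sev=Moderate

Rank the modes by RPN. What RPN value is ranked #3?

240

RPN = Severity × Occurrence × Detection:
  Item 4: 1 × 5 × 7 = 35
  Item 5: 8 × 2 × 10 = 160
  Item 6: 5 × 6 × 10 = 300
  Item 7: 8 × 5 × 6 = 240
  Item 8: 5 × 7 × 8 = 280
Sorted descending: 300, 280, 240, 160, 35.
The third-highest RPN is 240 (Item 7).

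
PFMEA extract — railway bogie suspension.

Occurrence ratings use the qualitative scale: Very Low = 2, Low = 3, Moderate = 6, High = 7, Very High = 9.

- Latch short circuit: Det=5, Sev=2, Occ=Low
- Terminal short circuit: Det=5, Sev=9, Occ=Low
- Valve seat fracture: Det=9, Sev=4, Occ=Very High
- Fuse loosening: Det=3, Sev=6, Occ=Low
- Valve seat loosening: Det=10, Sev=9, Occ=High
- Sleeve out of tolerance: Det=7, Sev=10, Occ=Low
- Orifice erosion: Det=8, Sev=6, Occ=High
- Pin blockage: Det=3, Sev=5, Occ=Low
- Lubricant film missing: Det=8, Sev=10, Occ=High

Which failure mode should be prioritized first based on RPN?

Valve seat loosening

RPN = Severity × Occurrence × Detection:
  Latch short circuit: 2 × 3 × 5 = 30
  Terminal short circuit: 9 × 3 × 5 = 135
  Valve seat fracture: 4 × 9 × 9 = 324
  Fuse loosening: 6 × 3 × 3 = 54
  Valve seat loosening: 9 × 7 × 10 = 630
  Sleeve out of tolerance: 10 × 3 × 7 = 210
  Orifice erosion: 6 × 7 × 8 = 336
  Pin blockage: 5 × 3 × 3 = 45
  Lubricant film missing: 10 × 7 × 8 = 560
Highest RPN is 630 → Valve seat loosening.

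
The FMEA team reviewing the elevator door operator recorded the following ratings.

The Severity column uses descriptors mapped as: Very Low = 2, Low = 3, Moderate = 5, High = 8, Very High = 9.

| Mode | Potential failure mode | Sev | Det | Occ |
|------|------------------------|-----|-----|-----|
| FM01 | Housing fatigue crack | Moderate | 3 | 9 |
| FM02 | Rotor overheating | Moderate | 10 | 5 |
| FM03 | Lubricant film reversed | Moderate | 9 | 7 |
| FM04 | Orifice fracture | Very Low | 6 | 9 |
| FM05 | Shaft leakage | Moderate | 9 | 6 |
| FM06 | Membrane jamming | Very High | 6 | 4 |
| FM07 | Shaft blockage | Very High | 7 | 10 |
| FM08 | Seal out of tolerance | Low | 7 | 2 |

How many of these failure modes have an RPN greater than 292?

RPN = Severity × Occurrence × Detection:
  FM01: 5 × 9 × 3 = 135
  FM02: 5 × 5 × 10 = 250
  FM03: 5 × 7 × 9 = 315
  FM04: 2 × 9 × 6 = 108
  FM05: 5 × 6 × 9 = 270
  FM06: 9 × 4 × 6 = 216
  FM07: 9 × 10 × 7 = 630
  FM08: 3 × 2 × 7 = 42
Modes with RPN > 292: FM03 (315), FM07 (630) → 2.

2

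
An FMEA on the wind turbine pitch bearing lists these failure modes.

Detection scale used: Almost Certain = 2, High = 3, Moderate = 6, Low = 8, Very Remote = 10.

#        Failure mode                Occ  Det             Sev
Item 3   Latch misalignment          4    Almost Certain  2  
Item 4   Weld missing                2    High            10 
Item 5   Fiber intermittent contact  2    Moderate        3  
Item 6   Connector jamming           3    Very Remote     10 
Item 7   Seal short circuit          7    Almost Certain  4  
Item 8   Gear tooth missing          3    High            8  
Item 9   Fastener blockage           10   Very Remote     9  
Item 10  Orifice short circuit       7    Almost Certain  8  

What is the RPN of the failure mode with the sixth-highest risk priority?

RPN = Severity × Occurrence × Detection:
  Item 3: 2 × 4 × 2 = 16
  Item 4: 10 × 2 × 3 = 60
  Item 5: 3 × 2 × 6 = 36
  Item 6: 10 × 3 × 10 = 300
  Item 7: 4 × 7 × 2 = 56
  Item 8: 8 × 3 × 3 = 72
  Item 9: 9 × 10 × 10 = 900
  Item 10: 8 × 7 × 2 = 112
Sorted descending: 900, 300, 112, 72, 60, 56, 36, 16.
The sixth-highest RPN is 56 (Item 7).

56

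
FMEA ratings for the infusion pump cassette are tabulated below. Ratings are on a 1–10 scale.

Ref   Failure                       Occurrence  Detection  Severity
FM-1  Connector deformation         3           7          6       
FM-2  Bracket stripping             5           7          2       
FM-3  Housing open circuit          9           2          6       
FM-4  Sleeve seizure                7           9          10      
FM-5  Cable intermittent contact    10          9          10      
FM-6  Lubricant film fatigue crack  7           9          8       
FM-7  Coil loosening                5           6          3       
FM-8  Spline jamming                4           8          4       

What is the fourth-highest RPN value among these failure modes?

128

RPN = Severity × Occurrence × Detection:
  FM-1: 6 × 3 × 7 = 126
  FM-2: 2 × 5 × 7 = 70
  FM-3: 6 × 9 × 2 = 108
  FM-4: 10 × 7 × 9 = 630
  FM-5: 10 × 10 × 9 = 900
  FM-6: 8 × 7 × 9 = 504
  FM-7: 3 × 5 × 6 = 90
  FM-8: 4 × 4 × 8 = 128
Sorted descending: 900, 630, 504, 128, 126, 108, 90, 70.
The fourth-highest RPN is 128 (FM-8).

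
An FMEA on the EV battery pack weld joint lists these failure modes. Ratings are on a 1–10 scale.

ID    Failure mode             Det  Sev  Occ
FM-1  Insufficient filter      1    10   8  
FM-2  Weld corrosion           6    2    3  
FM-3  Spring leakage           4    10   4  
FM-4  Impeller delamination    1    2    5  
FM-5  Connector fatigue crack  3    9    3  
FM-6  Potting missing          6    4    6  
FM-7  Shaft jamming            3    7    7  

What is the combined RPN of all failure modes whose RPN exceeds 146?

307

RPN = Severity × Occurrence × Detection:
  FM-1: 10 × 8 × 1 = 80
  FM-2: 2 × 3 × 6 = 36
  FM-3: 10 × 4 × 4 = 160
  FM-4: 2 × 5 × 1 = 10
  FM-5: 9 × 3 × 3 = 81
  FM-6: 4 × 6 × 6 = 144
  FM-7: 7 × 7 × 3 = 147
RPN > 146: FM-3 (160), FM-7 (147).
Sum: 160 + 147 = 307.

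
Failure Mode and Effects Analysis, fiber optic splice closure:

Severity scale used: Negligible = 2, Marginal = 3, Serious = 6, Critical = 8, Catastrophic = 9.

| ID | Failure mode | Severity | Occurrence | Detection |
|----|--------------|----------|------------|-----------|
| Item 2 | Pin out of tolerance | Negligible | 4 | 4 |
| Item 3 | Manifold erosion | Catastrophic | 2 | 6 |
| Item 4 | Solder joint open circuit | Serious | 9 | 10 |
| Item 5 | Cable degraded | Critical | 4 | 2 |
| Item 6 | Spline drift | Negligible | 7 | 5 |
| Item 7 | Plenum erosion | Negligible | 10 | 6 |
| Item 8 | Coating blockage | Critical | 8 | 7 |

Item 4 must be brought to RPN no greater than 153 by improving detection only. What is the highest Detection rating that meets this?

2

Item 4: S=6, O=9, D=10 → current RPN = 540.
Fixed product = 54. Need 54 × D ≤ 153, so D ≤ 153/54 = 2.83.
Maximum integer Detection rating = 2 (gives RPN 108; D=3 would give 162 > 153).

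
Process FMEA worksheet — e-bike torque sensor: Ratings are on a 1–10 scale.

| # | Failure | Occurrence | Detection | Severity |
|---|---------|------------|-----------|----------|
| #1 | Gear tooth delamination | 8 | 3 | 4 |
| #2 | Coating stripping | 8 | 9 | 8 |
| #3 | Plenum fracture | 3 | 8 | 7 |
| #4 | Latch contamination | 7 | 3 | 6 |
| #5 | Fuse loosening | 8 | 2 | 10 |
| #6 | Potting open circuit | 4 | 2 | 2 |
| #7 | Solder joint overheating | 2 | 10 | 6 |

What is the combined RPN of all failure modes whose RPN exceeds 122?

1030

RPN = Severity × Occurrence × Detection:
  #1: 4 × 8 × 3 = 96
  #2: 8 × 8 × 9 = 576
  #3: 7 × 3 × 8 = 168
  #4: 6 × 7 × 3 = 126
  #5: 10 × 8 × 2 = 160
  #6: 2 × 4 × 2 = 16
  #7: 6 × 2 × 10 = 120
RPN > 122: #2 (576), #3 (168), #4 (126), #5 (160).
Sum: 576 + 168 + 126 + 160 = 1030.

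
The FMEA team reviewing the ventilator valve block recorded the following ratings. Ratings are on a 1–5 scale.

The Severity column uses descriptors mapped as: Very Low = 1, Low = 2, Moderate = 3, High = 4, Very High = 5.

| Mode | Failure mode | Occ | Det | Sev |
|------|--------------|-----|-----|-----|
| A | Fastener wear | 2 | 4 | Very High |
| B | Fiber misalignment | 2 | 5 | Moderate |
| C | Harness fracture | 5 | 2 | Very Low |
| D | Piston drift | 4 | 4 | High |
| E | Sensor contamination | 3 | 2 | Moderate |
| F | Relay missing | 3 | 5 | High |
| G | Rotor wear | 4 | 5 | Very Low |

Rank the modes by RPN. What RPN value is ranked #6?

18

RPN = Severity × Occurrence × Detection:
  A: 5 × 2 × 4 = 40
  B: 3 × 2 × 5 = 30
  C: 1 × 5 × 2 = 10
  D: 4 × 4 × 4 = 64
  E: 3 × 3 × 2 = 18
  F: 4 × 3 × 5 = 60
  G: 1 × 4 × 5 = 20
Sorted descending: 64, 60, 40, 30, 20, 18, 10.
The sixth-highest RPN is 18 (E).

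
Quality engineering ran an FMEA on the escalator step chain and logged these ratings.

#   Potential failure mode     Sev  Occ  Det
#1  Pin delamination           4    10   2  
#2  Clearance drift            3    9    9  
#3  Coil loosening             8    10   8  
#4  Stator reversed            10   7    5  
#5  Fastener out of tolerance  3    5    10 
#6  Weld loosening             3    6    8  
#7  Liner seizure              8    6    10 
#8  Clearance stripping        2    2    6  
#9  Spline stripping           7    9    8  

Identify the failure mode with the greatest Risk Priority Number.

#3

RPN = Severity × Occurrence × Detection:
  #1: 4 × 10 × 2 = 80
  #2: 3 × 9 × 9 = 243
  #3: 8 × 10 × 8 = 640
  #4: 10 × 7 × 5 = 350
  #5: 3 × 5 × 10 = 150
  #6: 3 × 6 × 8 = 144
  #7: 8 × 6 × 10 = 480
  #8: 2 × 2 × 6 = 24
  #9: 7 × 9 × 8 = 504
Highest RPN is 640 → #3.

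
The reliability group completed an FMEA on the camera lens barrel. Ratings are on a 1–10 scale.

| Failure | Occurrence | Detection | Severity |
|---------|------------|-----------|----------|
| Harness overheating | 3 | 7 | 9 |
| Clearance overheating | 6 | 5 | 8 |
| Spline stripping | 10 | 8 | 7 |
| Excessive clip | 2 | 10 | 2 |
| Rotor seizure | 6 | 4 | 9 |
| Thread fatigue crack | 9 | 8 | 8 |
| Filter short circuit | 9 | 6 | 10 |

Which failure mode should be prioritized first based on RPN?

Thread fatigue crack

RPN = Severity × Occurrence × Detection:
  Harness overheating: 9 × 3 × 7 = 189
  Clearance overheating: 8 × 6 × 5 = 240
  Spline stripping: 7 × 10 × 8 = 560
  Excessive clip: 2 × 2 × 10 = 40
  Rotor seizure: 9 × 6 × 4 = 216
  Thread fatigue crack: 8 × 9 × 8 = 576
  Filter short circuit: 10 × 9 × 6 = 540
Highest RPN is 576 → Thread fatigue crack.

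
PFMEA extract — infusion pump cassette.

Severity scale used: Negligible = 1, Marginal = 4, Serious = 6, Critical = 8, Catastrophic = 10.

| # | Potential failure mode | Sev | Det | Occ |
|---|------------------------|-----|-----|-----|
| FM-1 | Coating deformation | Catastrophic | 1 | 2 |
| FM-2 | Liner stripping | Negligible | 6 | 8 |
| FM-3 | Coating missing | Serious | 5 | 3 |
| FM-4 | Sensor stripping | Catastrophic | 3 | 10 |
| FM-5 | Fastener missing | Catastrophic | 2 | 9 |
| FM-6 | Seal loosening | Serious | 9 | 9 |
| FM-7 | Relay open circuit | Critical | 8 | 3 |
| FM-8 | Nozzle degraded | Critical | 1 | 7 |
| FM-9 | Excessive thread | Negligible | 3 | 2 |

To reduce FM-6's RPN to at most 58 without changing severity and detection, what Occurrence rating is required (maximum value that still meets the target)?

FM-6: S=6, O=9, D=9 → current RPN = 486.
Fixed product = 54. Need 54 × O ≤ 58, so O ≤ 58/54 = 1.07.
Maximum integer Occurrence rating = 1 (gives RPN 54; O=2 would give 108 > 58).

1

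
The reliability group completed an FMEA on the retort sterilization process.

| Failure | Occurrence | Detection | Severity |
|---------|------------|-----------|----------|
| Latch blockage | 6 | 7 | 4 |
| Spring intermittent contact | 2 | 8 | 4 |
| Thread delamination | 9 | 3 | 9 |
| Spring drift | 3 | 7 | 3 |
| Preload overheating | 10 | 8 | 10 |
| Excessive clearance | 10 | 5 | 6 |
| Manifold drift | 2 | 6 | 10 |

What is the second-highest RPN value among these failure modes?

RPN = Severity × Occurrence × Detection:
  Latch blockage: 4 × 6 × 7 = 168
  Spring intermittent contact: 4 × 2 × 8 = 64
  Thread delamination: 9 × 9 × 3 = 243
  Spring drift: 3 × 3 × 7 = 63
  Preload overheating: 10 × 10 × 8 = 800
  Excessive clearance: 6 × 10 × 5 = 300
  Manifold drift: 10 × 2 × 6 = 120
Sorted descending: 800, 300, 243, 168, 120, 64, 63.
The second-highest RPN is 300 (Excessive clearance).

300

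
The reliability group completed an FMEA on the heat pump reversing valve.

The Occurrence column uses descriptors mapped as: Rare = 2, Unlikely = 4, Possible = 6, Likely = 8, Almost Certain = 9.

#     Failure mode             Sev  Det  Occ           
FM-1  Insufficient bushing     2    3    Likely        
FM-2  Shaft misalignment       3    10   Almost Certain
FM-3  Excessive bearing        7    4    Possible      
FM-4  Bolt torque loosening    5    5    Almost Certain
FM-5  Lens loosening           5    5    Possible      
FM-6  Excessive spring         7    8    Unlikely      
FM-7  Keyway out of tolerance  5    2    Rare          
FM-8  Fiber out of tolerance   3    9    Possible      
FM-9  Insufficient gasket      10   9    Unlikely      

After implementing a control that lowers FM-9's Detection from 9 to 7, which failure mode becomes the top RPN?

RPN = Severity × Occurrence × Detection:
  FM-1: 2 × 8 × 3 = 48
  FM-2: 3 × 9 × 10 = 270
  FM-3: 7 × 6 × 4 = 168
  FM-4: 5 × 9 × 5 = 225
  FM-5: 5 × 6 × 5 = 150
  FM-6: 7 × 4 × 8 = 224
  FM-7: 5 × 2 × 2 = 20
  FM-8: 3 × 6 × 9 = 162
  FM-9: 10 × 4 × 9 = 360
After action: FM-9 → 10 × 4 × 7 = 280.
Revised RPNs: FM-9=280, FM-2=270, FM-4=225, FM-6=224, FM-3=168, FM-8=162, FM-5=150, FM-1=48, FM-7=20.
Highest is now FM-9 (280).

FM-9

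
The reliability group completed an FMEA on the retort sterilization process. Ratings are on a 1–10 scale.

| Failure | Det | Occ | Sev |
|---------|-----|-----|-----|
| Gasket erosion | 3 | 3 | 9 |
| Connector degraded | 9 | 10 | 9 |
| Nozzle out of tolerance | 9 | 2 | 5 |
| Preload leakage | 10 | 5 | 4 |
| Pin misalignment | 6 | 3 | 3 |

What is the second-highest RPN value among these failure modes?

RPN = Severity × Occurrence × Detection:
  Gasket erosion: 9 × 3 × 3 = 81
  Connector degraded: 9 × 10 × 9 = 810
  Nozzle out of tolerance: 5 × 2 × 9 = 90
  Preload leakage: 4 × 5 × 10 = 200
  Pin misalignment: 3 × 3 × 6 = 54
Sorted descending: 810, 200, 90, 81, 54.
The second-highest RPN is 200 (Preload leakage).

200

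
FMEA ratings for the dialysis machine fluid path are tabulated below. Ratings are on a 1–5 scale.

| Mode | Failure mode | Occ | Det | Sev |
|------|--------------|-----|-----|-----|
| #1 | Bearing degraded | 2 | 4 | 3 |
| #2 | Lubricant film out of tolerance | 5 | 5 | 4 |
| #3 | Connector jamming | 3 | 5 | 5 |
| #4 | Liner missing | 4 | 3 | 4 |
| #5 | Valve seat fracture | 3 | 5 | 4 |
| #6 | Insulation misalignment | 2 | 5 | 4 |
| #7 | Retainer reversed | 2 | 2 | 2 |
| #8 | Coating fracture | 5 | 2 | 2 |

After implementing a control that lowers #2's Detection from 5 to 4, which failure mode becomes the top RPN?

RPN = Severity × Occurrence × Detection:
  #1: 3 × 2 × 4 = 24
  #2: 4 × 5 × 5 = 100
  #3: 5 × 3 × 5 = 75
  #4: 4 × 4 × 3 = 48
  #5: 4 × 3 × 5 = 60
  #6: 4 × 2 × 5 = 40
  #7: 2 × 2 × 2 = 8
  #8: 2 × 5 × 2 = 20
After action: #2 → 4 × 5 × 4 = 80.
Revised RPNs: #2=80, #3=75, #5=60, #4=48, #6=40, #1=24, #8=20, #7=8.
Highest is now #2 (80).

#2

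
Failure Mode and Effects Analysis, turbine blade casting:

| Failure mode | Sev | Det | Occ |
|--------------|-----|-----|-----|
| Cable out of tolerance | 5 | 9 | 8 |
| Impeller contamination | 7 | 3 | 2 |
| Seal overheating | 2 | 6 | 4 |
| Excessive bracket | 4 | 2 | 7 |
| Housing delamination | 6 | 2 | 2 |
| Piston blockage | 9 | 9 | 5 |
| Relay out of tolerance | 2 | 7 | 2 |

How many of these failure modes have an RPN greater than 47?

RPN = Severity × Occurrence × Detection:
  Cable out of tolerance: 5 × 8 × 9 = 360
  Impeller contamination: 7 × 2 × 3 = 42
  Seal overheating: 2 × 4 × 6 = 48
  Excessive bracket: 4 × 7 × 2 = 56
  Housing delamination: 6 × 2 × 2 = 24
  Piston blockage: 9 × 5 × 9 = 405
  Relay out of tolerance: 2 × 2 × 7 = 28
Modes with RPN > 47: Cable out of tolerance (360), Seal overheating (48), Excessive bracket (56), Piston blockage (405) → 4.

4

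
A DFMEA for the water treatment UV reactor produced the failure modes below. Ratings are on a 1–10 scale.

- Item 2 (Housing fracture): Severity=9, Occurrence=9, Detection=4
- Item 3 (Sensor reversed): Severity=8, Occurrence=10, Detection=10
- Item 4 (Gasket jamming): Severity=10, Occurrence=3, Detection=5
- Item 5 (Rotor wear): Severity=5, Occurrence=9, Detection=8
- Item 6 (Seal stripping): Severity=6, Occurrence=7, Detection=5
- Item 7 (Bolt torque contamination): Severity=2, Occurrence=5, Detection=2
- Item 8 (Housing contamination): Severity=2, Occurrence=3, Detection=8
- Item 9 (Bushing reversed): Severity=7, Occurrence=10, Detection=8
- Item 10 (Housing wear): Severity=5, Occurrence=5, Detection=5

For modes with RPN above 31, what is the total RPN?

2577

RPN = Severity × Occurrence × Detection:
  Item 2: 9 × 9 × 4 = 324
  Item 3: 8 × 10 × 10 = 800
  Item 4: 10 × 3 × 5 = 150
  Item 5: 5 × 9 × 8 = 360
  Item 6: 6 × 7 × 5 = 210
  Item 7: 2 × 5 × 2 = 20
  Item 8: 2 × 3 × 8 = 48
  Item 9: 7 × 10 × 8 = 560
  Item 10: 5 × 5 × 5 = 125
RPN > 31: Item 2 (324), Item 3 (800), Item 4 (150), Item 5 (360), Item 6 (210), Item 8 (48), Item 9 (560), Item 10 (125).
Sum: 324 + 800 + 150 + 360 + 210 + 48 + 560 + 125 = 2577.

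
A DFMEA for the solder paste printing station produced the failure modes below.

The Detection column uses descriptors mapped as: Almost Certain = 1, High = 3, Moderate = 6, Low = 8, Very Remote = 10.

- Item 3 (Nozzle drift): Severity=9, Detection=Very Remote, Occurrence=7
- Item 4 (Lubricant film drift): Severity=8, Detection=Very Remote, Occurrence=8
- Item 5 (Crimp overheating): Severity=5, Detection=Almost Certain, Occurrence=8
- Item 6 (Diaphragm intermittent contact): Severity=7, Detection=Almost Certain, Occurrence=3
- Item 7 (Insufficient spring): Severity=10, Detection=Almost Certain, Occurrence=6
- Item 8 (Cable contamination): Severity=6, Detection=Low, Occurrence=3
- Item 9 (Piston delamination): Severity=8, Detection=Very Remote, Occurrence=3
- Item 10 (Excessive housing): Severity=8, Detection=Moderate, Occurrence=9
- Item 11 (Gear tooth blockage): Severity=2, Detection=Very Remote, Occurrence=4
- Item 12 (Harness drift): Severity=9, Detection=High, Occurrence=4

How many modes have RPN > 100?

6

RPN = Severity × Occurrence × Detection:
  Item 3: 9 × 7 × 10 = 630
  Item 4: 8 × 8 × 10 = 640
  Item 5: 5 × 8 × 1 = 40
  Item 6: 7 × 3 × 1 = 21
  Item 7: 10 × 6 × 1 = 60
  Item 8: 6 × 3 × 8 = 144
  Item 9: 8 × 3 × 10 = 240
  Item 10: 8 × 9 × 6 = 432
  Item 11: 2 × 4 × 10 = 80
  Item 12: 9 × 4 × 3 = 108
Modes with RPN > 100: Item 3 (630), Item 4 (640), Item 8 (144), Item 9 (240), Item 10 (432), Item 12 (108) → 6.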